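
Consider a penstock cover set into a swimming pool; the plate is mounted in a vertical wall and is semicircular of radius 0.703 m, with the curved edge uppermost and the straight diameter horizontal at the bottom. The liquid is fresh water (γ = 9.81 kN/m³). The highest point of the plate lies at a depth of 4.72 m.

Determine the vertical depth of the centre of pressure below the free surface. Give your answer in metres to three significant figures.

γ = 9.81 kN/m³.
The centroid lies 4r/(3π) = 0.298362 m above the diameter, so r − 4r/(3π) = 0.703 − 0.298362 = 0.404638 m below the topmost point, so the centroid depth is h_c = 4.72 + 0.404638 = 5.12464 m.
A = πr²/2 = π × 0.703²/2 = 0.776302 m².
Resultant F = γ·h_c·A = 9.81 × 5.12464 × 0.776302 = 39.0268 kN.
I_c = (π/8 − 8/(9π))·r⁴ = 0.109757 × 0.703⁴ = 0.0268073 m⁴.
Centre of pressure: y_p = y_c + I_c/(y_c·A) = 5.12464 + 0.0268073/(5.12464 × 0.776302) = 5.12464 + 0.00673843 = 5.13138 m along the plane.

h_p = 5.13 m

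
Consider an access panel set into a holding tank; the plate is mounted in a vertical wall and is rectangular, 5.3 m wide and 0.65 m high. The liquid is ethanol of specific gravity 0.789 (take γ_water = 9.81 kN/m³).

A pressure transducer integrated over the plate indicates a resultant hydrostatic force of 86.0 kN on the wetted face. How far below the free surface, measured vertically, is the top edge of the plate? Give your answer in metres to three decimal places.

d_top ≈ 2.900 m

γ = 0.789 × 9.81 = 7.74009 kN/m³.
A = 5.3 × 0.65 = 3.445 m².
From F = γ·h_c·A, the centroid depth is h_c = 86.0/(7.74009 × 3.445) = 3.22525 m.
The centroid lies 0.65/2 = 0.325 m below the top edge, so the top edge sits at h_top = 3.22525 − 0.325 = 2.90025 m below the surface.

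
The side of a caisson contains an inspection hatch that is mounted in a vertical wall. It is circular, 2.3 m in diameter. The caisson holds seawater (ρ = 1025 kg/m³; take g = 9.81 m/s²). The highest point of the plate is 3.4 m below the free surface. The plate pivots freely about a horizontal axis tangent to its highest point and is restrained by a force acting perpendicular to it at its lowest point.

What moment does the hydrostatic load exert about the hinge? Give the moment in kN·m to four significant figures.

M ≈ 232.4 kN·m

γ = ρg = 1025 × 9.81 / 1000 = 10.05525 kN/m³.
The centroid is at the centre, 1.15 m below the top of the plate, so the centroid depth is h_c = 3.4 + 1.15 = 4.55 m.
A = π(1.15)² = 4.15476 m².
Resultant F = γ·h_c·A = 10.05525 × 4.55 × 4.15476 = 190.086 kN.
I_c = πr⁴/4 = π × 1.15⁴/4 = 1.37367 m⁴.
Centre of pressure: y_p = y_c + I_c/(y_c·A) = 4.55 + 1.37367/(4.55 × 4.15476) = 4.55 + 0.072665 = 4.62266 m along the plane.
The resultant acts 1.15 + 0.072665 = 1.22266 m (along the plate) below the hinge at the top edge, so the moment about the hinge is M = F × 1.22266 = 190.086 × 1.22266 = 232.411 kN·m.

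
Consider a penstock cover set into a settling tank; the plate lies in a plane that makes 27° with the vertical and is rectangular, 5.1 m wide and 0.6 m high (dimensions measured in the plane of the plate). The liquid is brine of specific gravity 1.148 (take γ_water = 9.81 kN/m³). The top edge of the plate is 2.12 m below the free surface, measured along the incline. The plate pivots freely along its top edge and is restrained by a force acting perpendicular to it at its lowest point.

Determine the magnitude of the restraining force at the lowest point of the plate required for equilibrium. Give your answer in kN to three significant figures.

γ = 1.148 × 9.81 = 11.26188 kN/m³.
The plate makes 27° with the vertical, i.e. θ = 90° − 27° = 63° to the horizontal. Measuring y along the incline from the free-surface line, vertical depth h = y·sinθ with sinθ = 0.891007.
The centroid lies 0.6/2 = 0.3 m below the top edge, so y_c = 2.12 + 0.3 = 2.42 m and h_c = 2.42 × 0.891007 = 2.15624 m.
A = 5.1 × 0.6 = 3.06 m².
Resultant F = γ·h_c·A = 11.26188 × 2.15624 × 3.06 = 74.3069 kN.
I_c = b·h³/12 = 5.1 × 0.6³/12 = 0.0918 m⁴.
Centre of pressure: y_p = y_c + I_c/(y_c·A) = 2.42 + 0.0918/(2.42 × 3.06) = 2.42 + 0.0123967 = 2.4324 m along the plane.
The resultant acts 0.3 + 0.0123967 = 0.312397 m (along the plate) below the hinge at the top edge, so the moment about the hinge is M = F × 0.312397 = 74.3069 × 0.312397 = 23.2133 kN·m.
A normal force at the bottom, 0.6 m from the hinge, must supply this moment: P = 23.2133/0.6 = 38.6888 kN.

P ≈ 38.7 kN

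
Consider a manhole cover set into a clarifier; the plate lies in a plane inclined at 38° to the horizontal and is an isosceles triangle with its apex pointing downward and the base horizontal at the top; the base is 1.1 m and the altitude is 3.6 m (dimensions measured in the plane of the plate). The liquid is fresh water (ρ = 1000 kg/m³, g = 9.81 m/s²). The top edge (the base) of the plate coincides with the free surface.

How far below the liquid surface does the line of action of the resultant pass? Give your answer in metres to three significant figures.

h_p = 1.11 m

γ = ρg = 1000 × 9.81 = 9810 N/m³ = 9.81 kN/m³.
Let θ = 38° be the plate's angle to the horizontal; measure y along the incline from where the plane meets the free surface. Vertical depth h = y·sinθ with sinθ = 0.615661.
With the apex down, the centroid sits h/3 = 3.6/3 = 1.2 m below the base (the top edge), so y_c = 1.2 m and h_c = 1.2 × 0.615661 = 0.738793 m.
A = ½ × 1.1 × 3.6 = 1.98 m².
Resultant F = γ·h_c·A = 9.81 × 0.738793 × 1.98 = 14.3502 kN.
I_c = b·h³/36 = 1.1 × 3.6³/36 = 1.4256 m⁴.
Centre of pressure: y_p = y_c + I_c/(y_c·A) = 1.2 + 1.4256/(1.2 × 1.98) = 1.2 + 0.6 = 1.8 m along the plane.
Vertically, h_p = y_p·sinθ = 1.8 × 0.615661 = 1.10819 m.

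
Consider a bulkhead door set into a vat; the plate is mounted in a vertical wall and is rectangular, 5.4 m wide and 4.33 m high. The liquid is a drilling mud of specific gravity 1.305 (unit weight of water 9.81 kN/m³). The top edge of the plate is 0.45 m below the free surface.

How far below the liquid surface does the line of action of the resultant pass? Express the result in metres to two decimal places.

γ = 1.305 × 9.81 = 12.80205 kN/m³.
The centroid lies 4.33/2 = 2.165 m below the top edge, so the centroid depth is h_c = 0.45 + 2.165 = 2.615 m.
A = 5.4 × 4.33 = 23.382 m².
Resultant F = γ·h_c·A = 12.80205 × 2.615 × 23.382 = 782.768 kN.
I_c = b·h³/12 = 5.4 × 4.33³/12 = 36.5322 m⁴.
Centre of pressure: y_p = y_c + I_c/(y_c·A) = 2.615 + 36.5322/(2.615 × 23.382) = 2.615 + 0.597479 = 3.21248 m along the plane.

h_p = 3.21 m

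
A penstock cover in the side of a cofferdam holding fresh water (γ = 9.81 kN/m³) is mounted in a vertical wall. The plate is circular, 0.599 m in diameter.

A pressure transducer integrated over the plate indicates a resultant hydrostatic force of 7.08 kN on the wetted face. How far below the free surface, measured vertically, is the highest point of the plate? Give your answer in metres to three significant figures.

γ = 9.81 kN/m³.
A = π(0.2995)² = 0.281802 m².
From F = γ·h_c·A, the centroid depth is h_c = 7.08/(9.81 × 0.281802) = 2.56106 m.
The centroid is at the centre, 0.2995 m below the top of the plate, so the highest point sits at h_top = 2.56106 − 0.2995 = 2.26156 m below the surface.

d_top ≈ 2.26 m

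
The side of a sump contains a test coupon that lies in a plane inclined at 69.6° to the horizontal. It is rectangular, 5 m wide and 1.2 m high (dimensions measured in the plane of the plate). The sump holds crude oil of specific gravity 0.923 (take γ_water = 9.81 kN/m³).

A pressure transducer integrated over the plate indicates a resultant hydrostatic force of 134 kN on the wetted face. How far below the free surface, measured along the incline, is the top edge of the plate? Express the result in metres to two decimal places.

y_top ≈ 2.03 m

γ = 0.923 × 9.81 = 9.05463 kN/m³.
A = 5 × 1.2 = 6 m².
From F = γ·h_c·A, the centroid depth is h_c = 134/(9.05463 × 6) = 2.46651 m.
Let θ = 69.6° be the plate's angle to the horizontal; measure y along the incline from where the plane meets the free surface. Vertical depth h = y·sinθ with sinθ = 0.937282.
Along the incline, y_c = h_c/sinθ = 2.46651/0.937282 = 2.63156 m.
The centroid lies 1.2/2 = 0.6 m below the top edge, so the top edge sits at y_top = 2.63156 − 0.6 = 2.03156 m along the incline.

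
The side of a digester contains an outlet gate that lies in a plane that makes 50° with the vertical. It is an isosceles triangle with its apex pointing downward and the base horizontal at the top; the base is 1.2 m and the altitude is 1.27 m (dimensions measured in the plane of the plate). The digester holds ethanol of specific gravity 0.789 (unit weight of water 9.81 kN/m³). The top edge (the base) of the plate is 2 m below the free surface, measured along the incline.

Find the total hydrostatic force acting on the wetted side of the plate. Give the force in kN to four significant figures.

γ = 0.789 × 9.81 = 7.74009 kN/m³.
The plate makes 50° with the vertical, i.e. θ = 90° − 50° = 40° to the horizontal. Measuring y along the incline from the free-surface line, vertical depth h = y·sinθ with sinθ = 0.642788.
With the apex down, the centroid sits h/3 = 1.27/3 = 0.423333 m below the base (the top edge), so y_c = 2 + 0.423333 = 2.42333 m and h_c = 2.42333 × 0.642788 = 1.55769 m.
A = ½ × 1.2 × 1.27 = 0.762 m².
Resultant F = γ·h_c·A = 7.74009 × 1.55769 × 0.762 = 9.18718 kN.

F ≈ 9.187 kN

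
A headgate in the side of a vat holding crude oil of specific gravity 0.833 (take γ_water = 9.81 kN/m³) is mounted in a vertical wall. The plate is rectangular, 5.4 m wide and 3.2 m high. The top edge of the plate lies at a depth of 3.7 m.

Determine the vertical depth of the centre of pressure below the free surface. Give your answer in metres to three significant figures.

h_p = 5.46 m

γ = 0.833 × 9.81 = 8.17173 kN/m³.
The centroid lies 3.2/2 = 1.6 m below the top edge, so the centroid depth is h_c = 3.7 + 1.6 = 5.3 m.
A = 5.4 × 3.2 = 17.28 m².
Resultant F = γ·h_c·A = 8.17173 × 5.3 × 17.28 = 748.4 kN.
I_c = b·h³/12 = 5.4 × 3.2³/12 = 14.7456 m⁴.
Centre of pressure: y_p = y_c + I_c/(y_c·A) = 5.3 + 14.7456/(5.3 × 17.28) = 5.3 + 0.161006 = 5.46101 m along the plane.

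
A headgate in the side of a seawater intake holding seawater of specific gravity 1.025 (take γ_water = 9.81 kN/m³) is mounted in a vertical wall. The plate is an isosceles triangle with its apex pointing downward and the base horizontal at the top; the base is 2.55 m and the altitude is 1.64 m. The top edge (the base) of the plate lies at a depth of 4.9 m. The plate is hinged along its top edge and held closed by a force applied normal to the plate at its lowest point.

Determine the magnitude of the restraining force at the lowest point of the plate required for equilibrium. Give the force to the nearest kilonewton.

P ≈ 40 kN

γ = 1.025 × 9.81 = 10.05525 kN/m³.
With the apex down, the centroid sits h/3 = 1.64/3 = 0.546667 m below the base (the top edge), so the centroid depth is h_c = 4.9 + 0.546667 = 5.44667 m.
A = ½ × 2.55 × 1.64 = 2.091 m².
Resultant F = γ·h_c·A = 10.05525 × 5.44667 × 2.091 = 114.519 kN.
I_c = b·h³/36 = 2.55 × 1.64³/36 = 0.312442 m⁴.
Centre of pressure: y_p = y_c + I_c/(y_c·A) = 5.44667 + 0.312442/(5.44667 × 2.091) = 5.44667 + 0.0274337 = 5.4741 m along the plane.
The resultant acts 0.546667 + 0.0274337 = 0.574101 m (along the plate) below the hinge at the top edge, so the moment about the hinge is M = F × 0.574101 = 114.519 × 0.574101 = 65.7455 kN·m.
A normal force at the bottom, 1.64 m from the hinge, must supply this moment: P = 65.7455/1.64 = 40.0887 kN.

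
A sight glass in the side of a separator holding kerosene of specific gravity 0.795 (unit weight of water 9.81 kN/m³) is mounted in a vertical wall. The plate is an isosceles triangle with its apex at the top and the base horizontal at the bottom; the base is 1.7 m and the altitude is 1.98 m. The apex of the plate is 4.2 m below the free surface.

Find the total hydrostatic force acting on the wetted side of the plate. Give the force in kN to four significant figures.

F ≈ 72.45 kN

γ = 0.795 × 9.81 = 7.79895 kN/m³.
With the apex up, the centroid sits 2h/3 = 2 × 1.98/3 = 1.32 m below the apex, so the centroid depth is h_c = 4.2 + 1.32 = 5.52 m.
A = ½ × 1.7 × 1.98 = 1.683 m².
Resultant F = γ·h_c·A = 7.79895 × 5.52 × 1.683 = 72.4535 kN.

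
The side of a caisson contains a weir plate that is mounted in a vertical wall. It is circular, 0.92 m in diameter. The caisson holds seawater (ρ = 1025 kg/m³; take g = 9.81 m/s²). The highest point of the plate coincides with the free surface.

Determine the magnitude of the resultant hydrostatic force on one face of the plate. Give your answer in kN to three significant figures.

γ = ρg = 1025 × 9.81 / 1000 = 10.05525 kN/m³.
The centroid is at the centre, 0.46 m below the top of the plate, so the centroid depth is h_c = 0.46 m.
A = π(0.46)² = 0.664761 m².
Resultant F = γ·h_c·A = 10.05525 × 0.46 × 0.664761 = 3.0748 kN.

F ≈ 3.07 kN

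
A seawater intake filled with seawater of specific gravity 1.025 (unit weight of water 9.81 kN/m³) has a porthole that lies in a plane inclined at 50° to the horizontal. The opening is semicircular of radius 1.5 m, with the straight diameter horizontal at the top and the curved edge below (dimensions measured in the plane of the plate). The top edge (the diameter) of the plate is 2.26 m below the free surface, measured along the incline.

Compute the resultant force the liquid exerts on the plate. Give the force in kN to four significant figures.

γ = 1.025 × 9.81 = 10.05525 kN/m³.
Let θ = 50° be the plate's angle to the horizontal; measure y along the incline from where the plane meets the free surface. Vertical depth h = y·sinθ with sinθ = 0.766044.
The centroid of a semicircle lies 4r/(3π) = 0.63662 m from the diameter, here below the top edge, so y_c = 2.26 + 0.63662 = 2.89662 m and h_c = 2.89662 × 0.766044 = 2.21894 m.
A = πr²/2 = π × 1.5²/2 = 3.53429 m².
Resultant F = γ·h_c·A = 10.05525 × 2.21894 × 3.53429 = 78.8571 kN.

F ≈ 78.86 kN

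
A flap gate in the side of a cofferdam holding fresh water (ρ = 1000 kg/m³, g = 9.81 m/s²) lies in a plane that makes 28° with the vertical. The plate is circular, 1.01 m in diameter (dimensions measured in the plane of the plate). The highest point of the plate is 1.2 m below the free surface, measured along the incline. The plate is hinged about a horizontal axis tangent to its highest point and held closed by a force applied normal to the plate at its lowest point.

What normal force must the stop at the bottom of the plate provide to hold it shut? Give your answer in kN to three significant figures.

γ = ρg = 1000 × 9.81 = 9810 N/m³ = 9.81 kN/m³.
The plate makes 28° with the vertical, i.e. θ = 90° − 28° = 62° to the horizontal. Measuring y along the incline from the free-surface line, vertical depth h = y·sinθ with sinθ = 0.882948.
The centroid is at the centre, 0.505 m below the top of the plate, so y_c = 1.2 + 0.505 = 1.705 m and h_c = 1.705 × 0.882948 = 1.50543 m.
A = π(0.505)² = 0.801185 m².
Resultant F = γ·h_c·A = 9.81 × 1.50543 × 0.801185 = 11.8321 kN.
I_c = πr⁴/4 = π × 0.505⁴/4 = 0.0510805 m⁴.
Centre of pressure: y_p = y_c + I_c/(y_c·A) = 1.705 + 0.0510805/(1.705 × 0.801185) = 1.705 + 0.0373937 = 1.74239 m along the plane.
The resultant acts 0.505 + 0.0373937 = 0.542394 m (along the plate) below the hinge at the top edge, so the moment about the hinge is M = F × 0.542394 = 11.8321 × 0.542394 = 6.41766 kN·m.
A normal force at the bottom, 1.01 m from the hinge, must supply this moment: P = 6.41766/1.01 = 6.35412 kN.

P ≈ 6.35 kN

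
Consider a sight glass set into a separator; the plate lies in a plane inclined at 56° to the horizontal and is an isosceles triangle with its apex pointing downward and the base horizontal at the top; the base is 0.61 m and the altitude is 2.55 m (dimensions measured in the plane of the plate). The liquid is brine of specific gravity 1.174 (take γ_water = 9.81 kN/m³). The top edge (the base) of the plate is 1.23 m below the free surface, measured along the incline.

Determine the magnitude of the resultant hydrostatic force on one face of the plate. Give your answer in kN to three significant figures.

F ≈ 15.4 kN

γ = 1.174 × 9.81 = 11.51694 kN/m³.
Let θ = 56° be the plate's angle to the horizontal; measure y along the incline from where the plane meets the free surface. Vertical depth h = y·sinθ with sinθ = 0.829038.
With the apex down, the centroid sits h/3 = 2.55/3 = 0.85 m below the base (the top edge), so y_c = 1.23 + 0.85 = 2.08 m and h_c = 2.08 × 0.829038 = 1.7244 m.
A = ½ × 0.61 × 2.55 = 0.77775 m².
Resultant F = γ·h_c·A = 11.51694 × 1.7244 × 0.77775 = 15.446 kN.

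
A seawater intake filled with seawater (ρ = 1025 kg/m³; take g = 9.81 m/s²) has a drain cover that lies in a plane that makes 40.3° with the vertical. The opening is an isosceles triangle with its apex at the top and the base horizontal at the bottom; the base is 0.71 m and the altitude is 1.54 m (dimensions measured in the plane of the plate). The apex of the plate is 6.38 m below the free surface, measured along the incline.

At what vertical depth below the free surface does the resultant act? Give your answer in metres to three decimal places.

h_p = 5.662 m

γ = ρg = 1025 × 9.81 / 1000 = 10.05525 kN/m³.
The plate makes 40.3° with the vertical, i.e. θ = 90° − 40.3° = 49.7° to the horizontal. Measuring y along the incline from the free-surface line, vertical depth h = y·sinθ with sinθ = 0.762668.
With the apex up, the centroid sits 2h/3 = 2 × 1.54/3 = 1.02667 m below the apex, so y_c = 6.38 + 1.02667 = 7.40667 m and h_c = 7.40667 × 0.762668 = 5.64883 m.
A = ½ × 0.71 × 1.54 = 0.5467 m².
Resultant F = γ·h_c·A = 10.05525 × 5.64883 × 0.5467 = 31.0528 kN.
I_c = b·h³/36 = 0.71 × 1.54³/36 = 0.0720308 m⁴.
Centre of pressure: y_p = y_c + I_c/(y_c·A) = 7.40667 + 0.0720308/(7.40667 × 0.5467) = 7.40667 + 0.0177888 = 7.42446 m along the plane.
Vertically, h_p = y_p·sinθ = 7.42446 × 0.762668 = 5.6624 m.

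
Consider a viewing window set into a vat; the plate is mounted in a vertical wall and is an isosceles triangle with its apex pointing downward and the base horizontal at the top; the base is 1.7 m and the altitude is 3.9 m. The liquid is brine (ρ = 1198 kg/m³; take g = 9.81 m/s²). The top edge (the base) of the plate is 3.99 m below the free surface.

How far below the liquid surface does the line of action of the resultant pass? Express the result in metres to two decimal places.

h_p = 5.45 m

γ = ρg = 1198 × 9.81 / 1000 = 11.75238 kN/m³.
With the apex down, the centroid sits h/3 = 3.9/3 = 1.3 m below the base (the top edge), so the centroid depth is h_c = 3.99 + 1.3 = 5.29 m.
A = ½ × 1.7 × 3.9 = 3.315 m².
Resultant F = γ·h_c·A = 11.75238 × 5.29 × 3.315 = 206.094 kN.
I_c = b·h³/36 = 1.7 × 3.9³/36 = 2.80117 m⁴.
Centre of pressure: y_p = y_c + I_c/(y_c·A) = 5.29 + 2.80117/(5.29 × 3.315) = 5.29 + 0.159735 = 5.44974 m along the plane.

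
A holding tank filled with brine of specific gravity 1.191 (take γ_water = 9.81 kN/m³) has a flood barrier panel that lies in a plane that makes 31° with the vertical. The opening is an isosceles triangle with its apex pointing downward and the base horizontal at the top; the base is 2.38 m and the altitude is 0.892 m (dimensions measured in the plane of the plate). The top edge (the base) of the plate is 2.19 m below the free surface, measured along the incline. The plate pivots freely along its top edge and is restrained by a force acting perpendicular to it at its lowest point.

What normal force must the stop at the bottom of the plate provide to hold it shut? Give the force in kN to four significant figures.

γ = 1.191 × 9.81 = 11.68371 kN/m³.
The plate makes 31° with the vertical, i.e. θ = 90° − 31° = 59° to the horizontal. Measuring y along the incline from the free-surface line, vertical depth h = y·sinθ with sinθ = 0.857167.
With the apex down, the centroid sits h/3 = 0.892/3 = 0.297333 m below the base (the top edge), so y_c = 2.19 + 0.297333 = 2.48733 m and h_c = 2.48733 × 0.857167 = 2.13206 m.
A = ½ × 2.38 × 0.892 = 1.06148 m².
Resultant F = γ·h_c·A = 11.68371 × 2.13206 × 1.06148 = 26.4419 kN.
I_c = b·h³/36 = 2.38 × 0.892³/36 = 0.0469212 m⁴.
Centre of pressure: y_p = y_c + I_c/(y_c·A) = 2.48733 + 0.0469212/(2.48733 × 1.06148) = 2.48733 + 0.0177715 = 2.5051 m along the plane.
The resultant acts 0.297333 + 0.0177715 = 0.315105 m (along the plate) below the hinge at the top edge, so the moment about the hinge is M = F × 0.315105 = 26.4419 × 0.315105 = 8.33197 kN·m.
A normal force at the bottom, 0.892 m from the hinge, must supply this moment: P = 8.33197/0.892 = 9.34077 kN.

P ≈ 9.341 kN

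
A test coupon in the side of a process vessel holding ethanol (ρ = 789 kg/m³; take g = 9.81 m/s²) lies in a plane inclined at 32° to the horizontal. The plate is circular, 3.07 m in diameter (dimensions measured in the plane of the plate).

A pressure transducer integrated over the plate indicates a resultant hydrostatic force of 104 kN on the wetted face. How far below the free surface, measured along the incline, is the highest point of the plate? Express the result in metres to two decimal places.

y_top ≈ 1.89 m

γ = ρg = 789 × 9.81 / 1000 = 7.74009 kN/m³.
A = π(1.535)² = 7.4023 m².
From F = γ·h_c·A, the centroid depth is h_c = 104/(7.74009 × 7.4023) = 1.81518 m.
Let θ = 32° be the plate's angle to the horizontal; measure y along the incline from where the plane meets the free surface. Vertical depth h = y·sinθ with sinθ = 0.529919.
Along the incline, y_c = h_c/sinθ = 1.81518/0.529919 = 3.42539 m.
The centroid is at the centre, 1.535 m below the top of the plate, so the highest point sits at y_top = 3.42539 − 1.535 = 1.89039 m along the incline.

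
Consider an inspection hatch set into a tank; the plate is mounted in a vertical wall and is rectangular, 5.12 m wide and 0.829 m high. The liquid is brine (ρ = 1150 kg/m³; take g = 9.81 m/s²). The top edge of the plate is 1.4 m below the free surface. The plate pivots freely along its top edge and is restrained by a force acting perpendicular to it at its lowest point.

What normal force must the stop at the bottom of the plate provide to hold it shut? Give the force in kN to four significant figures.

γ = ρg = 1150 × 9.81 / 1000 = 11.2815 kN/m³.
The centroid lies 0.829/2 = 0.4145 m below the top edge, so the centroid depth is h_c = 1.4 + 0.4145 = 1.8145 m.
A = 5.12 × 0.829 = 4.24448 m².
Resultant F = γ·h_c·A = 11.2815 × 1.8145 × 4.24448 = 86.8857 kN.
I_c = b·h³/12 = 5.12 × 0.829³/12 = 0.243082 m⁴.
Centre of pressure: y_p = y_c + I_c/(y_c·A) = 1.8145 + 0.243082/(1.8145 × 4.24448) = 1.8145 + 0.0315625 = 1.84606 m along the plane.
The resultant acts 0.4145 + 0.0315625 = 0.446062 m (along the plate) below the hinge at the top edge, so the moment about the hinge is M = F × 0.446062 = 86.8857 × 0.446062 = 38.7564 kN·m.
A normal force at the bottom, 0.829 m from the hinge, must supply this moment: P = 38.7564/0.829 = 46.7508 kN.

P ≈ 46.75 kN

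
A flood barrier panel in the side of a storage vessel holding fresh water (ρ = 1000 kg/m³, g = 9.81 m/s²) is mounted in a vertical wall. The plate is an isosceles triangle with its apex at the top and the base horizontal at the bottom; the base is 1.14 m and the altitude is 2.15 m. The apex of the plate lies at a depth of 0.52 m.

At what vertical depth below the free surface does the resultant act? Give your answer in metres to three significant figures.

γ = ρg = 1000 × 9.81 = 9810 N/m³ = 9.81 kN/m³.
With the apex up, the centroid sits 2h/3 = 2 × 2.15/3 = 1.43333 m below the apex, so the centroid depth is h_c = 0.52 + 1.43333 = 1.95333 m.
A = ½ × 1.14 × 2.15 = 1.2255 m².
Resultant F = γ·h_c·A = 9.81 × 1.95333 × 1.2255 = 23.4832 kN.
I_c = b·h³/36 = 1.14 × 2.15³/36 = 0.314715 m⁴.
Centre of pressure: y_p = y_c + I_c/(y_c·A) = 1.95333 + 0.314715/(1.95333 × 1.2255) = 1.95333 + 0.131471 = 2.0848 m along the plane.

h_p = 2.08 m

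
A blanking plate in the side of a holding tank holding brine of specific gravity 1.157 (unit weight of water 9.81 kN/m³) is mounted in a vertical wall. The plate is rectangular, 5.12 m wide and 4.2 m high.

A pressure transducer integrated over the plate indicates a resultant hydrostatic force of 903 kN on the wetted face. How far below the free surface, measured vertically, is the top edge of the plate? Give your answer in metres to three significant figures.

γ = 1.157 × 9.81 = 11.35017 kN/m³.
A = 5.12 × 4.2 = 21.504 m².
From F = γ·h_c·A, the centroid depth is h_c = 903/(11.35017 × 21.504) = 3.6997 m.
The centroid lies 4.2/2 = 2.1 m below the top edge, so the top edge sits at h_top = 3.6997 − 2.1 = 1.5997 m below the surface.

d_top ≈ 1.60 m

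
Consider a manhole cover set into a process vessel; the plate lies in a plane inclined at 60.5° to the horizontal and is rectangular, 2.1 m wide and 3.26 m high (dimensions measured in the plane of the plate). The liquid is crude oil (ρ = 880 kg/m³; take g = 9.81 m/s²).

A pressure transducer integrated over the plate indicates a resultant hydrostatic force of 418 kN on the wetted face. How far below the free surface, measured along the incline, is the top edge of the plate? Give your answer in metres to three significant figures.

γ = ρg = 880 × 9.81 / 1000 = 8.6328 kN/m³.
A = 2.1 × 3.26 = 6.846 m².
From F = γ·h_c·A, the centroid depth is h_c = 418/(8.6328 × 6.846) = 7.07274 m.
Let θ = 60.5° be the plate's angle to the horizontal; measure y along the incline from where the plane meets the free surface. Vertical depth h = y·sinθ with sinθ = 0.870356.
Along the incline, y_c = h_c/sinθ = 7.07274/0.870356 = 8.12626 m.
The centroid lies 3.26/2 = 1.63 m below the top edge, so the top edge sits at y_top = 8.12626 − 1.63 = 6.49626 m along the incline.

y_top ≈ 6.50 m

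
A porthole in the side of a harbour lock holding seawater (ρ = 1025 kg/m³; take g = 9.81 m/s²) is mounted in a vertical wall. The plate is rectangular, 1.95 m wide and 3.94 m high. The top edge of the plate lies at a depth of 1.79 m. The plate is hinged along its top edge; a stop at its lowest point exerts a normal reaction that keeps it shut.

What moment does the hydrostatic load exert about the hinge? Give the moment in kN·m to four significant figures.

γ = ρg = 1025 × 9.81 / 1000 = 10.05525 kN/m³.
The centroid lies 3.94/2 = 1.97 m below the top edge, so the centroid depth is h_c = 1.79 + 1.97 = 3.76 m.
A = 1.95 × 3.94 = 7.683 m².
Resultant F = γ·h_c·A = 10.05525 × 3.76 × 7.683 = 290.477 kN.
I_c = b·h³/12 = 1.95 × 3.94³/12 = 9.93898 m⁴.
Centre of pressure: y_p = y_c + I_c/(y_c·A) = 3.76 + 9.93898/(3.76 × 7.683) = 3.76 + 0.344051 = 4.10405 m along the plane.
The resultant acts 1.97 + 0.344051 = 2.31405 m (along the plate) below the hinge at the top edge, so the moment about the hinge is M = F × 2.31405 = 290.477 × 2.31405 = 672.178 kN·m.

M ≈ 672.2 kN·m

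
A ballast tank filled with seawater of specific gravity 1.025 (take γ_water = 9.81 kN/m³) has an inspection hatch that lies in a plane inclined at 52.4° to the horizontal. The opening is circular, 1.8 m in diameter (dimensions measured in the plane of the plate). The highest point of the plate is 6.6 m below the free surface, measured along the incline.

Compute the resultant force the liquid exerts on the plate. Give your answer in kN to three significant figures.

γ = 1.025 × 9.81 = 10.05525 kN/m³.
Let θ = 52.4° be the plate's angle to the horizontal; measure y along the incline from where the plane meets the free surface. Vertical depth h = y·sinθ with sinθ = 0.792290.
The centroid is at the centre, 0.9 m below the top of the plate, so y_c = 6.6 + 0.9 = 7.5 m and h_c = 7.5 × 0.792290 = 5.94218 m.
A = π(0.9)² = 2.54469 m².
Resultant F = γ·h_c·A = 10.05525 × 5.94218 × 2.54469 = 152.045 kN.

F ≈ 152 kN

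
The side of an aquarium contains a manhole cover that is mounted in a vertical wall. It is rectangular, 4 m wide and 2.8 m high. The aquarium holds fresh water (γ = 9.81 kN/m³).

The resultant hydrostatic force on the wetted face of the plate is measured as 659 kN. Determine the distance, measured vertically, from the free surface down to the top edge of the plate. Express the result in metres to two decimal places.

γ = 9.81 kN/m³.
A = 4 × 2.8 = 11.2 m².
From F = γ·h_c·A, the centroid depth is h_c = 659/(9.81 × 11.2) = 5.99789 m.
The centroid lies 2.8/2 = 1.4 m below the top edge, so the top edge sits at h_top = 5.99789 − 1.4 = 4.59789 m below the surface.

d_top ≈ 4.60 m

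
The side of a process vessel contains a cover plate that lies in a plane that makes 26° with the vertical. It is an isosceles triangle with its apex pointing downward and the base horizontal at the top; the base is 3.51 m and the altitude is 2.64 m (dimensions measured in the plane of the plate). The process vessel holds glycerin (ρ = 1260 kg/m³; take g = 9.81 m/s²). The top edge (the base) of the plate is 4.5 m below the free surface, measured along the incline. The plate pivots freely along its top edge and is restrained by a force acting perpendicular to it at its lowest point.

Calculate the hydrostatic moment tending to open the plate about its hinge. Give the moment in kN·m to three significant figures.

M ≈ 264 kN·m

γ = ρg = 1260 × 9.81 / 1000 = 12.3606 kN/m³.
The plate makes 26° with the vertical, i.e. θ = 90° − 26° = 64° to the horizontal. Measuring y along the incline from the free-surface line, vertical depth h = y·sinθ with sinθ = 0.898794.
With the apex down, the centroid sits h/3 = 2.64/3 = 0.88 m below the base (the top edge), so y_c = 4.5 + 0.88 = 5.38 m and h_c = 5.38 × 0.898794 = 4.83551 m.
A = ½ × 3.51 × 2.64 = 4.6332 m².
Resultant F = γ·h_c·A = 12.3606 × 4.83551 × 4.6332 = 276.925 kN.
I_c = b·h³/36 = 3.51 × 2.64³/36 = 1.79398 m⁴.
Centre of pressure: y_p = y_c + I_c/(y_c·A) = 5.38 + 1.79398/(5.38 × 4.6332) = 5.38 + 0.0719705 = 5.45197 m along the plane.
The resultant acts 0.88 + 0.0719705 = 0.951971 m (along the plate) below the hinge at the top edge, so the moment about the hinge is M = F × 0.951971 = 276.925 × 0.951971 = 263.625 kN·m.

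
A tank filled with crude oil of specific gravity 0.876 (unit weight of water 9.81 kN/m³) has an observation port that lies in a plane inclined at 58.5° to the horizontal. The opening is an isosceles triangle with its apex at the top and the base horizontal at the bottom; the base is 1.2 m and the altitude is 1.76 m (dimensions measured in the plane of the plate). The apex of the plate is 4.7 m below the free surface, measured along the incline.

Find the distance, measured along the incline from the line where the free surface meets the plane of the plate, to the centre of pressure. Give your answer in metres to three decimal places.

y_p = 5.903 m

γ = 0.876 × 9.81 = 8.59356 kN/m³.
Let θ = 58.5° be the plate's angle to the horizontal; measure y along the incline from where the plane meets the free surface. Vertical depth h = y·sinθ with sinθ = 0.852640.
With the apex up, the centroid sits 2h/3 = 2 × 1.76/3 = 1.17333 m below the apex, so y_c = 4.7 + 1.17333 = 5.87333 m and h_c = 5.87333 × 0.852640 = 5.00784 m.
A = ½ × 1.2 × 1.76 = 1.056 m².
Resultant F = γ·h_c·A = 8.59356 × 5.00784 × 1.056 = 45.4451 kN.
I_c = b·h³/36 = 1.2 × 1.76³/36 = 0.181726 m⁴.
Centre of pressure: y_p = y_c + I_c/(y_c·A) = 5.87333 + 0.181726/(5.87333 × 1.056) = 5.87333 + 0.0293001 = 5.90263 m along the plane.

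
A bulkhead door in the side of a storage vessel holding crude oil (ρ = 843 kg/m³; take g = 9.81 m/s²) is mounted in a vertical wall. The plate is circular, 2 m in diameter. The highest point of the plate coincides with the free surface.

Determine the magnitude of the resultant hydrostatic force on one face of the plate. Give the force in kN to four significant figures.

γ = ρg = 843 × 9.81 / 1000 = 8.26983 kN/m³.
The centroid is at the centre, 1 m below the top of the plate, so the centroid depth is h_c = 1 m.
A = π(1)² = 3.14159 m².
Resultant F = γ·h_c·A = 8.26983 × 1 × 3.14159 = 25.9804 kN.

F ≈ 25.98 kN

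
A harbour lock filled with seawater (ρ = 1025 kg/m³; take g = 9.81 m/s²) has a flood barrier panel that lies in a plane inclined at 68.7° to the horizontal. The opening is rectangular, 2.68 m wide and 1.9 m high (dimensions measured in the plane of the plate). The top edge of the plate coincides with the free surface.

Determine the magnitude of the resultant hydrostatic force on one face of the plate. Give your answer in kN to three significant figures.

F ≈ 45.3 kN

γ = ρg = 1025 × 9.81 / 1000 = 10.05525 kN/m³.
Let θ = 68.7° be the plate's angle to the horizontal; measure y along the incline from where the plane meets the free surface. Vertical depth h = y·sinθ with sinθ = 0.931691.
The centroid lies 1.9/2 = 0.95 m below the top edge, so y_c = 0.95 m and h_c = 0.95 × 0.931691 = 0.885106 m.
A = 2.68 × 1.9 = 5.092 m².
Resultant F = γ·h_c·A = 10.05525 × 0.885106 × 5.092 = 45.3186 kN.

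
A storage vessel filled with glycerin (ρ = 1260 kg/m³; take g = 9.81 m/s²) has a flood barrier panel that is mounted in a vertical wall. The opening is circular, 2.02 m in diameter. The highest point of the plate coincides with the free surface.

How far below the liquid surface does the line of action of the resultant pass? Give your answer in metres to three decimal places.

h_p = 1.263 m

γ = ρg = 1260 × 9.81 / 1000 = 12.3606 kN/m³.
The centroid is at the centre, 1.01 m below the top of the plate, so the centroid depth is h_c = 1.01 m.
A = π(1.01)² = 3.20474 m².
Resultant F = γ·h_c·A = 12.3606 × 1.01 × 3.20474 = 40.0086 kN.
I_c = πr⁴/4 = π × 1.01⁴/4 = 0.817288 m⁴.
Centre of pressure: y_p = y_c + I_c/(y_c·A) = 1.01 + 0.817288/(1.01 × 3.20474) = 1.01 + 0.2525 = 1.2625 m along the plane.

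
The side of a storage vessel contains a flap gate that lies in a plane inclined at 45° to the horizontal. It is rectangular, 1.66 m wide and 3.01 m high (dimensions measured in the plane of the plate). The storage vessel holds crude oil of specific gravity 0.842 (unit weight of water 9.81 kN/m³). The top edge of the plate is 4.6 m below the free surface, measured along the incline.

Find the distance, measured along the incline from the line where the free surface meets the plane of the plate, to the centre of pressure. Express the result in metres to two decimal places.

γ = 0.842 × 9.81 = 8.26002 kN/m³.
Let θ = 45° be the plate's angle to the horizontal; measure y along the incline from where the plane meets the free surface. Vertical depth h = y·sinθ with sinθ = 0.707107.
The centroid lies 3.01/2 = 1.505 m below the top edge, so y_c = 4.6 + 1.505 = 6.105 m and h_c = 6.105 × 0.707107 = 4.31689 m.
A = 1.66 × 3.01 = 4.9966 m².
Resultant F = γ·h_c·A = 8.26002 × 4.31689 × 4.9966 = 178.167 kN.
I_c = b·h³/12 = 1.66 × 3.01³/12 = 3.77247 m⁴.
Centre of pressure: y_p = y_c + I_c/(y_c·A) = 6.105 + 3.77247/(6.105 × 4.9966) = 6.105 + 0.12367 = 6.22867 m along the plane.

y_p = 6.23 m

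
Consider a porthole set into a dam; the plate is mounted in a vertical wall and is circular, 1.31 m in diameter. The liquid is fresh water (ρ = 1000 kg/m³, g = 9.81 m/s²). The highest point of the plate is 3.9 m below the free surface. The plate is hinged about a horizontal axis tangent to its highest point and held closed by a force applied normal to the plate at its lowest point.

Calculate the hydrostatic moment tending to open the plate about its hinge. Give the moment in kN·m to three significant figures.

γ = ρg = 1000 × 9.81 = 9810 N/m³ = 9.81 kN/m³.
The centroid is at the centre, 0.655 m below the top of the plate, so the centroid depth is h_c = 3.9 + 0.655 = 4.555 m.
A = π(0.655)² = 1.34782 m².
Resultant F = γ·h_c·A = 9.81 × 4.555 × 1.34782 = 60.2267 kN.
I_c = πr⁴/4 = π × 0.655⁴/4 = 0.144562 m⁴.
Centre of pressure: y_p = y_c + I_c/(y_c·A) = 4.555 + 0.144562/(4.555 × 1.34782) = 4.555 + 0.0235469 = 4.57855 m along the plane.
The resultant acts 0.655 + 0.0235469 = 0.678547 m (along the plate) below the hinge at the top edge, so the moment about the hinge is M = F × 0.678547 = 60.2267 × 0.678547 = 40.8666 kN·m.

M ≈ 40.9 kN·m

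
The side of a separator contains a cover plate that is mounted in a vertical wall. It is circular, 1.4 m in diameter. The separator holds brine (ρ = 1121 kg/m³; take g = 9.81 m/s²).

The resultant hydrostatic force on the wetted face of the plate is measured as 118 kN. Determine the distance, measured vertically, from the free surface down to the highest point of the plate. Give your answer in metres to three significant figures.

d_top ≈ 6.27 m

γ = ρg = 1121 × 9.81 / 1000 = 10.99701 kN/m³.
A = π(0.7)² = 1.53938 m².
From F = γ·h_c·A, the centroid depth is h_c = 118/(10.99701 × 1.53938) = 6.97046 m.
The centroid is at the centre, 0.7 m below the top of the plate, so the highest point sits at h_top = 6.97046 − 0.7 = 6.27046 m below the surface.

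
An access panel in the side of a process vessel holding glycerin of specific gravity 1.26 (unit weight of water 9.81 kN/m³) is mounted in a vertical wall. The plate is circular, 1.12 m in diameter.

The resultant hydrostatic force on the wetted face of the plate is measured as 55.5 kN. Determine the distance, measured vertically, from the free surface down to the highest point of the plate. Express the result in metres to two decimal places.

γ = 1.26 × 9.81 = 12.3606 kN/m³.
A = π(0.56)² = 0.985203 m².
From F = γ·h_c·A, the centroid depth is h_c = 55.5/(12.3606 × 0.985203) = 4.55751 m.
The centroid is at the centre, 0.56 m below the top of the plate, so the highest point sits at h_top = 4.55751 − 0.56 = 3.99751 m below the surface.

d_top ≈ 4.00 m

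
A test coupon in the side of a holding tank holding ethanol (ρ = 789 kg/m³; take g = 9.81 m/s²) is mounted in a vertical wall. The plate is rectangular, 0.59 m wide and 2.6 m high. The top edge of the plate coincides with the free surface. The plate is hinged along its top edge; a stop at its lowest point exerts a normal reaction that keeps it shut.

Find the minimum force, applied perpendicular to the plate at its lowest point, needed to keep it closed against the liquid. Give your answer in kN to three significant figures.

P ≈ 10.3 kN

γ = ρg = 789 × 9.81 / 1000 = 7.74009 kN/m³.
The centroid lies 2.6/2 = 1.3 m below the top edge, so the centroid depth is h_c = 1.3 m.
A = 0.59 × 2.6 = 1.534 m².
Resultant F = γ·h_c·A = 7.74009 × 1.3 × 1.534 = 15.4353 kN.
I_c = b·h³/12 = 0.59 × 2.6³/12 = 0.864153 m⁴.
Centre of pressure: y_p = y_c + I_c/(y_c·A) = 1.3 + 0.864153/(1.3 × 1.534) = 1.3 + 0.433333 = 1.73333 m along the plane.
The resultant acts 1.3 + 0.433333 = 1.73333 m (along the plate) below the hinge at the top edge, so the moment about the hinge is M = F × 1.73333 = 15.4353 × 1.73333 = 26.7545 kN·m.
A normal force at the bottom, 2.6 m from the hinge, must supply this moment: P = 26.7545/2.6 = 10.2902 kN.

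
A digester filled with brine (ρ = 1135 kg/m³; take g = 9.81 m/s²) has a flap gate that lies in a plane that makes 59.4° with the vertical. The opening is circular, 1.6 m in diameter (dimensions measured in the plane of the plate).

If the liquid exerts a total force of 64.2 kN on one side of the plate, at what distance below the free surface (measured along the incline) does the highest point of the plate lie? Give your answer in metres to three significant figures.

y_top ≈ 4.83 m

γ = ρg = 1135 × 9.81 / 1000 = 11.13435 kN/m³.
A = π(0.8)² = 2.01062 m².
From F = γ·h_c·A, the centroid depth is h_c = 64.2/(11.13435 × 2.01062) = 2.86774 m.
The plate makes 59.4° with the vertical, i.e. θ = 90° − 59.4° = 30.6° to the horizontal. Measuring y along the incline from the free-surface line, vertical depth h = y·sinθ with sinθ = 0.509041.
Along the incline, y_c = h_c/sinθ = 2.86774/0.509041 = 5.63361 m.
The centroid is at the centre, 0.8 m below the top of the plate, so the highest point sits at y_top = 5.63361 − 0.8 = 4.83361 m along the incline.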